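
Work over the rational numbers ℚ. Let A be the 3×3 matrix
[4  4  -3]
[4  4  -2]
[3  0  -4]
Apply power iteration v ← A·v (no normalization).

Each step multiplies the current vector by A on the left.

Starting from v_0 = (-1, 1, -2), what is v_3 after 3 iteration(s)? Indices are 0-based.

v_0 = (-1, 1, -2).
v_1 = A·v_0 = (6, 4, 5).
v_2 = A·v_1 = (25, 30, -2).
v_3 = A·v_2 = (226, 224, 83).

v_3 = (226, 224, 83)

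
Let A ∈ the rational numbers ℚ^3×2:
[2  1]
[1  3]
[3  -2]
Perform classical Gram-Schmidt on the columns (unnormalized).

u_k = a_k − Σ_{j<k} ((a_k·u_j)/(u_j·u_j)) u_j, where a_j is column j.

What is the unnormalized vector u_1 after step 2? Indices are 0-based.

u_1 = (8/7, 43/14, -25/14)

Step 1: u_0 = a_0 = (2, 1, 3).
Step 2: u_1 = a_1 − (-1/14)·u_0 = (8/7, 43/14, -25/14).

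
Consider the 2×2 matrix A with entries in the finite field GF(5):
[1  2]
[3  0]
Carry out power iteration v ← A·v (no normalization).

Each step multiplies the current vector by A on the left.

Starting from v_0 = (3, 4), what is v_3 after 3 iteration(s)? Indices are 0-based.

v_0 = (3, 4).
v_1 = A·v_0 = (1, 4).
v_2 = A·v_1 = (4, 3).
v_3 = A·v_2 = (0, 2).

v_3 = (0, 2)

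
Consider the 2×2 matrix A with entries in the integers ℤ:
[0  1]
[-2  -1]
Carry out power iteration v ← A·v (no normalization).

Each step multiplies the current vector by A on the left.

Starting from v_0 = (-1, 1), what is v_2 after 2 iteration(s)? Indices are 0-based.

v_0 = (-1, 1).
v_1 = A·v_0 = (1, 1).
v_2 = A·v_1 = (1, -3).

v_2 = (1, -3)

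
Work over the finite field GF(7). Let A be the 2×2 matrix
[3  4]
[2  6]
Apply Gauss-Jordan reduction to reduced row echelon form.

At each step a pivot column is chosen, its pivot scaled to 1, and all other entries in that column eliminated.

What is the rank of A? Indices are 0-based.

pivot(0,0)=3: scale R0 → (1, 6)
  clear (1,0): R1 −= (2)R0 → (0, 1)
pivot(1,1)=1: scale R1 → (0, 1)
  clear (0,1): R0 −= (6)R1 → (1, 0)

rank = 2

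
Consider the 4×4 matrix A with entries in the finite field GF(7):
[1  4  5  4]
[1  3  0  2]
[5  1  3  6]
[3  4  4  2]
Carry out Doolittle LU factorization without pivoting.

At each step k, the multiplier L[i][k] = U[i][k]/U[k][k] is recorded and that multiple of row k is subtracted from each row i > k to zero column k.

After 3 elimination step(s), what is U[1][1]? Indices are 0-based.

U[1][1] = 6

Step 1: pivot at (0,0) is 1.
  row1 ← row1 − (1)·row0  ⇒  L[1][0]=1, U row1=(0, 6, 2, 5)
  row2 ← row2 − (5)·row0  ⇒  L[2][0]=5, U row2=(0, 2, 6, 0)
  row3 ← row3 − (3)·row0  ⇒  L[3][0]=3, U row3=(0, 6, 3, 4)
Step 2: pivot at (1,1) is 6.
  row2 ← row2 − (5)·row1  ⇒  L[2][1]=5, U row2=(0, 0, 3, 3)
  row3 ← row3 − (1)·row1  ⇒  L[3][1]=1, U row3=(0, 0, 1, 6)
Step 3: pivot at (2,2) is 3.
  row3 ← row3 − (5)·row2  ⇒  L[3][2]=5, U row3=(0, 0, 0, 5)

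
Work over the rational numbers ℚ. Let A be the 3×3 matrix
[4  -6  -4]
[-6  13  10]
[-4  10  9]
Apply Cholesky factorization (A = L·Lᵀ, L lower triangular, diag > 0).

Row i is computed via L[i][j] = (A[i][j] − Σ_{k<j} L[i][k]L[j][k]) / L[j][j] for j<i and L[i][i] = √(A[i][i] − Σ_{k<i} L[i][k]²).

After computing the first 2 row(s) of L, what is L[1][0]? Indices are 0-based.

Step 1: L[0][0] = √(4) = 2.
  L[1][0] = (-6) / L[0][0] = -3.
Step 2: L[1][1] = √(4) = 2.

L[1][0] = -3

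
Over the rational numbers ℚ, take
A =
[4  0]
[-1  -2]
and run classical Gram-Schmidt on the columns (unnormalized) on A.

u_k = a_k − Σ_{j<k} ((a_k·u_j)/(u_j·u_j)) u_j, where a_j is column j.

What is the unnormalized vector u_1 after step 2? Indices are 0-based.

u_1 = (-8/17, -32/17)

Step 1: u_0 = a_0 = (4, -1).
Step 2: u_1 = a_1 − (2/17)·u_0 = (-8/17, -32/17).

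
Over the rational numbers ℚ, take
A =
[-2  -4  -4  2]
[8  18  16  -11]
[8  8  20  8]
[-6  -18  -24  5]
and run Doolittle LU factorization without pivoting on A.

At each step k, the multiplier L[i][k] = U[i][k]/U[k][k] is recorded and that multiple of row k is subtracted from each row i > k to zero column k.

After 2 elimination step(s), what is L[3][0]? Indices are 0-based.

[col 0] pivot -2
  R1 -= -4*R0 → (0, 2, 0, -3)  (L[1][0] := -4)
  R2 -= -4*R0 → (0, -8, 4, 16)  (L[2][0] := -4)
  R3 -= 3*R0 → (0, -6, -12, -1)  (L[3][0] := 3)
[col 1] pivot 2
  R2 -= -4*R1 → (0, 0, 4, 4)  (L[2][1] := -4)
  R3 -= -3*R1 → (0, 0, -12, -10)  (L[3][1] := -3)

L[3][0] = 3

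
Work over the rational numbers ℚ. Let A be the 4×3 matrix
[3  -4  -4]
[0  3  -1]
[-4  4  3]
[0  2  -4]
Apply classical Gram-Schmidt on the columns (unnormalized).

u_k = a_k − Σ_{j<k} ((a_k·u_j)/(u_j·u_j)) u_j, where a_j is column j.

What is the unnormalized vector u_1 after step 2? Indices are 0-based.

u_1 = (-16/25, 3, -12/25, 2)

Step 1: u_0 = a_0 = (3, 0, -4, 0).
Step 2: u_1 = a_1 − (-28/25)·u_0 = (-16/25, 3, -12/25, 2).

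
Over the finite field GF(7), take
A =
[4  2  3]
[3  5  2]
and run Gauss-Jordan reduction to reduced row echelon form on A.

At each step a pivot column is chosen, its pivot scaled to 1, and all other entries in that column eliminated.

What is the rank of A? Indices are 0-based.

step 1: normalize row 0 (÷4) = (1, 4, 6)
  row 1: subtract 3×row0 = (0, 0, 5)
skip col 1 (zero from row 1)
step 2: normalize row 1 (÷5) = (0, 0, 1)
  row 0: subtract 6×row1 = (1, 4, 0)

rank = 2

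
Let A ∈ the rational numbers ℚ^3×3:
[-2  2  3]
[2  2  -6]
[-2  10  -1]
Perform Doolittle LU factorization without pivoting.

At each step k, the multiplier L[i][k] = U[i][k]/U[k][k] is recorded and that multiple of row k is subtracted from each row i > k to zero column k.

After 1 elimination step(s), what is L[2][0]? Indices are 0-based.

L[2][0] = 1

k=0: U[0][0]=-2
  eliminate (1,0): mult=-1, new row 1: (0, 4, -3); set L[1][0]=-1
  eliminate (2,0): mult=1, new row 2: (0, 8, -4); set L[2][0]=1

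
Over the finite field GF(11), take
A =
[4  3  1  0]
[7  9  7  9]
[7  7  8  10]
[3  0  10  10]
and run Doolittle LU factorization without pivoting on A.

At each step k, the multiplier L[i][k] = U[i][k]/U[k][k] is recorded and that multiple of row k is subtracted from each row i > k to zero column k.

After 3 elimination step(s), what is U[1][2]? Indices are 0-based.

U[1][2] = 8

k=0: U[0][0]=4
  eliminate (1,0): mult=10, new row 1: (0, 1, 8, 9); set L[1][0]=10
  eliminate (2,0): mult=10, new row 2: (0, 10, 9, 10); set L[2][0]=10
  eliminate (3,0): mult=9, new row 3: (0, 6, 1, 10); set L[3][0]=9
k=1: U[1][1]=1
  eliminate (2,1): mult=10, new row 2: (0, 0, 6, 8); set L[2][1]=10
  eliminate (3,1): mult=6, new row 3: (0, 0, 8, 0); set L[3][1]=6
k=2: U[2][2]=6
  eliminate (3,2): mult=5, new row 3: (0, 0, 0, 4); set L[3][2]=5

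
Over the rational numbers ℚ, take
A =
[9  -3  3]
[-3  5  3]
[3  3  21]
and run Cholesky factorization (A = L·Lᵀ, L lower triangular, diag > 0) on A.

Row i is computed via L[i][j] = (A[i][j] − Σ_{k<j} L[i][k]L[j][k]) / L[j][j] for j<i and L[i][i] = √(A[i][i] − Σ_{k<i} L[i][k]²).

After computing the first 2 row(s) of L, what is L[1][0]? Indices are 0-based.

Step 1: L[0][0] = √(9) = 3.
  L[1][0] = (-3) / L[0][0] = -1.
Step 2: L[1][1] = √(4) = 2.

L[1][0] = -1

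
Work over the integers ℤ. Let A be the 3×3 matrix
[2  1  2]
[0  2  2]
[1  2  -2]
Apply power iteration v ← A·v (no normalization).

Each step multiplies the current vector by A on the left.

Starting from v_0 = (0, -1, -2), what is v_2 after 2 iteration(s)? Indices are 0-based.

v_2 = (-12, -8, -21)

v_0 = (0, -1, -2).
v_1 = A·v_0 = (-5, -6, 2).
v_2 = A·v_1 = (-12, -8, -21).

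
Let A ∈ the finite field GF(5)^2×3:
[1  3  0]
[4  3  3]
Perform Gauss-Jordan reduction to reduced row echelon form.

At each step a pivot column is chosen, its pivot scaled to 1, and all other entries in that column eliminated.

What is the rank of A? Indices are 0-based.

step 1: normalize row 0 (÷1) = (1, 3, 0)
  row 1: subtract 4×row0 = (0, 1, 3)
step 2: normalize row 1 (÷1) = (0, 1, 3)
  row 0: subtract 3×row1 = (1, 0, 1)

rank = 2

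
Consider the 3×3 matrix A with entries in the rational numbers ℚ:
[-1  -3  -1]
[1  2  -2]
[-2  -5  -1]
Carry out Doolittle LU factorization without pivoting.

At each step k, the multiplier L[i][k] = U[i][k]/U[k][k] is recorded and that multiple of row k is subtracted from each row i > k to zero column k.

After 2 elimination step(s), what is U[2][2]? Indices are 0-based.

k=0: U[0][0]=-1
  eliminate (1,0): mult=-1, new row 1: (0, -1, -3); set L[1][0]=-1
  eliminate (2,0): mult=2, new row 2: (0, 1, 1); set L[2][0]=2
k=1: U[1][1]=-1
  eliminate (2,1): mult=-1, new row 2: (0, 0, -2); set L[2][1]=-1

U[2][2] = -2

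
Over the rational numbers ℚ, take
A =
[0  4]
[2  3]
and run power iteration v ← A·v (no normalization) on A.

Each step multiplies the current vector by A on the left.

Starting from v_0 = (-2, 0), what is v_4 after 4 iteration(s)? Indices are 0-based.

v_0 = (-2, 0).
v_1 = A·v_0 = (0, -4).
v_2 = A·v_1 = (-16, -12).
v_3 = A·v_2 = (-48, -68).
v_4 = A·v_3 = (-272, -300).

v_4 = (-272, -300)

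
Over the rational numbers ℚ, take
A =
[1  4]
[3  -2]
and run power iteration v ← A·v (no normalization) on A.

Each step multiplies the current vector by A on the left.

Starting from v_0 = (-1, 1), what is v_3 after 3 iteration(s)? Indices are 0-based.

v_0 = (-1, 1).
v_1 = A·v_0 = (3, -5).
v_2 = A·v_1 = (-17, 19).
v_3 = A·v_2 = (59, -89).

v_3 = (59, -89)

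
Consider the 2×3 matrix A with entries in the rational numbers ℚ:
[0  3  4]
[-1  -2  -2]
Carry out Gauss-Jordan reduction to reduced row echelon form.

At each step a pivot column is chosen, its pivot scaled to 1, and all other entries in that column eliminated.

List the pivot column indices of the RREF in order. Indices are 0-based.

pivot columns: 0, 1

pivot(0,0): swap R0↔R1
pivot(0,0)=-1: scale R0 → (1, 2, 2)
pivot(1,1)=3: scale R1 → (0, 1, 4/3)
  clear (0,1): R0 −= (2)R1 → (1, 0, -2/3)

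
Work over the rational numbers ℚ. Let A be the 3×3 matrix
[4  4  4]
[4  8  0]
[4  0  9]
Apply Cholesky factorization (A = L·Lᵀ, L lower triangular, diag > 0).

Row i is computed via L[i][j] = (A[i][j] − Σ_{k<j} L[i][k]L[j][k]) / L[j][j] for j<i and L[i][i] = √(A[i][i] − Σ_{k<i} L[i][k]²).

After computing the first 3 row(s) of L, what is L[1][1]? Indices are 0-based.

L[1][1] = 2

Step 1: L[0][0] = √(4) = 2.
  L[1][0] = (4) / L[0][0] = 2.
Step 2: L[1][1] = √(4) = 2.
  L[2][0] = (4) / L[0][0] = 2.
  L[2][1] = (-4) / L[1][1] = -2.
Step 3: L[2][2] = √(1) = 1.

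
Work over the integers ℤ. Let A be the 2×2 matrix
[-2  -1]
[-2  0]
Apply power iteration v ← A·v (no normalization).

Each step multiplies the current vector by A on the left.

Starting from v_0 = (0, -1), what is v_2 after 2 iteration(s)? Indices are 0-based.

v_0 = (0, -1).
v_1 = A·v_0 = (1, 0).
v_2 = A·v_1 = (-2, -2).

v_2 = (-2, -2)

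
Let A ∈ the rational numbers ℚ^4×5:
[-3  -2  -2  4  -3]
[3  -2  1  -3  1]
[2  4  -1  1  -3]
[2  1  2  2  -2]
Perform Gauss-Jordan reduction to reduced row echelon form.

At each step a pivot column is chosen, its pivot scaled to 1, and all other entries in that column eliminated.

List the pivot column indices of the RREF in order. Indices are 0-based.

pivot columns: 0, 1, 2, 3

step 1: normalize row 0 (÷-3) = (1, 2/3, 2/3, -4/3, 1)
  row 1: subtract 3×row0 = (0, -4, -1, 1, -2)
  row 2: subtract 2×row0 = (0, 8/3, -7/3, 11/3, -5)
  row 3: subtract 2×row0 = (0, -1/3, 2/3, 14/3, -4)
step 2: normalize row 1 (÷-4) = (0, 1, 1/4, -1/4, 1/2)
  row 0: subtract 2/3×row1 = (1, 0, 1/2, -7/6, 2/3)
  row 2: subtract 8/3×row1 = (0, 0, -3, 13/3, -19/3)
  row 3: subtract -1/3×row1 = (0, 0, 3/4, 55/12, -23/6)
step 3: normalize row 2 (÷-3) = (0, 0, 1, -13/9, 19/9)
  row 0: subtract 1/2×row2 = (1, 0, 0, -4/9, -7/18)
  row 1: subtract 1/4×row2 = (0, 1, 0, 1/9, -1/36)
  row 3: subtract 3/4×row2 = (0, 0, 0, 17/3, -65/12)
step 4: normalize row 3 (÷17/3) = (0, 0, 0, 1, -65/68)
  row 0: subtract -4/9×row3 = (1, 0, 0, 0, -83/102)
  row 1: subtract 1/9×row3 = (0, 1, 0, 0, 4/51)
  row 2: subtract -13/9×row3 = (0, 0, 1, 0, 149/204)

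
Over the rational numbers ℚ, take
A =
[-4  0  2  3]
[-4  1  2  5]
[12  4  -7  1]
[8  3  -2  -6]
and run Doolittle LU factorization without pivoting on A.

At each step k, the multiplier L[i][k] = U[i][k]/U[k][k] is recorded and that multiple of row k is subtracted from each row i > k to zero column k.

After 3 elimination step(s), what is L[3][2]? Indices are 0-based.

L[3][2] = -2

[col 0] pivot -4
  R1 -= 1*R0 → (0, 1, 0, 2)  (L[1][0] := 1)
  R2 -= -3*R0 → (0, 4, -1, 10)  (L[2][0] := -3)
  R3 -= -2*R0 → (0, 3, 2, 0)  (L[3][0] := -2)
[col 1] pivot 1
  R2 -= 4*R1 → (0, 0, -1, 2)  (L[2][1] := 4)
  R3 -= 3*R1 → (0, 0, 2, -6)  (L[3][1] := 3)
[col 2] pivot -1
  R3 -= -2*R2 → (0, 0, 0, -2)  (L[3][2] := -2)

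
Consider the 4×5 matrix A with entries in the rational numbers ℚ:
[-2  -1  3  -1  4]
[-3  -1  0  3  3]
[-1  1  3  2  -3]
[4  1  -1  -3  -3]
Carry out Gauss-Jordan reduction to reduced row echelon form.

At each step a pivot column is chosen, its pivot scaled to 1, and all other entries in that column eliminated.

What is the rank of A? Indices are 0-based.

rank = 4

step 1: normalize row 0 (÷-2) = (1, 1/2, -3/2, 1/2, -2)
  row 1: subtract -3×row0 = (0, 1/2, -9/2, 9/2, -3)
  row 2: subtract -1×row0 = (0, 3/2, 3/2, 5/2, -5)
  row 3: subtract 4×row0 = (0, -1, 5, -5, 5)
step 2: normalize row 1 (÷1/2) = (0, 1, -9, 9, -6)
  row 0: subtract 1/2×row1 = (1, 0, 3, -4, 1)
  row 2: subtract 3/2×row1 = (0, 0, 15, -11, 4)
  row 3: subtract -1×row1 = (0, 0, -4, 4, -1)
step 3: normalize row 2 (÷15) = (0, 0, 1, -11/15, 4/15)
  row 0: subtract 3×row2 = (1, 0, 0, -9/5, 1/5)
  row 1: subtract -9×row2 = (0, 1, 0, 12/5, -18/5)
  row 3: subtract -4×row2 = (0, 0, 0, 16/15, 1/15)
step 4: normalize row 3 (÷16/15) = (0, 0, 0, 1, 1/16)
  row 0: subtract -9/5×row3 = (1, 0, 0, 0, 5/16)
  row 1: subtract 12/5×row3 = (0, 1, 0, 0, -15/4)
  row 2: subtract -11/15×row3 = (0, 0, 1, 0, 5/16)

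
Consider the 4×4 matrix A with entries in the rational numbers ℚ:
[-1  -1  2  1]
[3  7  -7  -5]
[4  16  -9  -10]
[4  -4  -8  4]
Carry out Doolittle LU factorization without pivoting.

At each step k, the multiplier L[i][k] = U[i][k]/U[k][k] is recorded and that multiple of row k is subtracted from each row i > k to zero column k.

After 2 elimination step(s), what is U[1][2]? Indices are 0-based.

U[1][2] = -1

[col 0] pivot -1
  R1 -= -3*R0 → (0, 4, -1, -2)  (L[1][0] := -3)
  R2 -= -4*R0 → (0, 12, -1, -6)  (L[2][0] := -4)
  R3 -= -4*R0 → (0, -8, 0, 8)  (L[3][0] := -4)
[col 1] pivot 4
  R2 -= 3*R1 → (0, 0, 2, 0)  (L[2][1] := 3)
  R3 -= -2*R1 → (0, 0, -2, 4)  (L[3][1] := -2)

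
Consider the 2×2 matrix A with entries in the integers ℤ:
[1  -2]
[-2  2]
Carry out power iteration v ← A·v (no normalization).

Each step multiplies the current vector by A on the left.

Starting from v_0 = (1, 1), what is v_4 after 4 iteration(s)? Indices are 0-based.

v_4 = (-17, 22)

v_0 = (1, 1).
v_1 = A·v_0 = (-1, 0).
v_2 = A·v_1 = (-1, 2).
v_3 = A·v_2 = (-5, 6).
v_4 = A·v_3 = (-17, 22).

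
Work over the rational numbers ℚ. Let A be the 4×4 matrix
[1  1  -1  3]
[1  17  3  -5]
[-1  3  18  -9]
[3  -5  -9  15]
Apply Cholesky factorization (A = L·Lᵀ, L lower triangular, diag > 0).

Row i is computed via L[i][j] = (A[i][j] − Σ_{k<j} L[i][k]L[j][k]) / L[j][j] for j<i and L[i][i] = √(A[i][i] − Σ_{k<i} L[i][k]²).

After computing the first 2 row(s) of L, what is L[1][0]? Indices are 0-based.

L[1][0] = 1

Step 1: L[0][0] = √(1) = 1.
  L[1][0] = (1) / L[0][0] = 1.
Step 2: L[1][1] = √(16) = 4.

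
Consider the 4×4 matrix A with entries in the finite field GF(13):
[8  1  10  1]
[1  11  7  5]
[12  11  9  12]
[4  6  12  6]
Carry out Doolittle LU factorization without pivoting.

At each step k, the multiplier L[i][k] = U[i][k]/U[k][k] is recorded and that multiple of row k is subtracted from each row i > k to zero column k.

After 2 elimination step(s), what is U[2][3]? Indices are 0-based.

Step 1: pivot at (0,0) is 8.
  row1 ← row1 − (5)·row0  ⇒  L[1][0]=5, U row1=(0, 6, 9, 0)
  row2 ← row2 − (8)·row0  ⇒  L[2][0]=8, U row2=(0, 3, 7, 4)
  row3 ← row3 − (7)·row0  ⇒  L[3][0]=7, U row3=(0, 12, 7, 12)
Step 2: pivot at (1,1) is 6.
  row2 ← row2 − (7)·row1  ⇒  L[2][1]=7, U row2=(0, 0, 9, 4)
  row3 ← row3 − (2)·row1  ⇒  L[3][1]=2, U row3=(0, 0, 2, 12)

U[2][3] = 4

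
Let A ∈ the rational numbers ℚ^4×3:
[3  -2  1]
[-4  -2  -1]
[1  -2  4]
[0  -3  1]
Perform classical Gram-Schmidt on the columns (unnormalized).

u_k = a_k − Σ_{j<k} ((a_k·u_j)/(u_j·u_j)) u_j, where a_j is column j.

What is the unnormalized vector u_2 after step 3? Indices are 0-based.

u_2 = (-719/546, -97/273, 1381/546, -4/7)

Step 1: u_0 = a_0 = (3, -4, 1, 0).
Step 2: u_1 = a_1 − (0)·u_0 = (-2, -2, -2, -3).
Step 3: u_2 = a_2 − (11/26)·u_0 − (-11/21)·u_1 = (-719/546, -97/273, 1381/546, -4/7).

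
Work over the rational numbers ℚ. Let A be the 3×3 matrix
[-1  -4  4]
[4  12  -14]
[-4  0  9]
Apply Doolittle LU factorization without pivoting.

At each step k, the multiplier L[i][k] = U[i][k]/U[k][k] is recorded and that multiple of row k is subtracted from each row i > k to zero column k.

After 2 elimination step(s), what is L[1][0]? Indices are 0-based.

Step 1: pivot at (0,0) is -1.
  row1 ← row1 − (-4)·row0  ⇒  L[1][0]=-4, U row1=(0, -4, 2)
  row2 ← row2 − (4)·row0  ⇒  L[2][0]=4, U row2=(0, 16, -7)
Step 2: pivot at (1,1) is -4.
  row2 ← row2 − (-4)·row1  ⇒  L[2][1]=-4, U row2=(0, 0, 1)

L[1][0] = -4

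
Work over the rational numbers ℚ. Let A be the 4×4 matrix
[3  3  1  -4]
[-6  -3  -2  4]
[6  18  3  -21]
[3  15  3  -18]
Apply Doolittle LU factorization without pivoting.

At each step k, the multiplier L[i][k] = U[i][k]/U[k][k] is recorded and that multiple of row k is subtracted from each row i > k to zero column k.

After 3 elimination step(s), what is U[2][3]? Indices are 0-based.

Step 1: pivot at (0,0) is 3.
  row1 ← row1 − (-2)·row0  ⇒  L[1][0]=-2, U row1=(0, 3, 0, -4)
  row2 ← row2 − (2)·row0  ⇒  L[2][0]=2, U row2=(0, 12, 1, -13)
  row3 ← row3 − (1)·row0  ⇒  L[3][0]=1, U row3=(0, 12, 2, -14)
Step 2: pivot at (1,1) is 3.
  row2 ← row2 − (4)·row1  ⇒  L[2][1]=4, U row2=(0, 0, 1, 3)
  row3 ← row3 − (4)·row1  ⇒  L[3][1]=4, U row3=(0, 0, 2, 2)
Step 3: pivot at (2,2) is 1.
  row3 ← row3 − (2)·row2  ⇒  L[3][2]=2, U row3=(0, 0, 0, -4)

U[2][3] = 3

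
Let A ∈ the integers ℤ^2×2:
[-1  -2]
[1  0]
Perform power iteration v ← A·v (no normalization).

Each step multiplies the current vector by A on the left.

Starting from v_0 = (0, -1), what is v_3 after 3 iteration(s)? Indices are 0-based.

v_3 = (-2, -2)

v_0 = (0, -1).
v_1 = A·v_0 = (2, 0).
v_2 = A·v_1 = (-2, 2).
v_3 = A·v_2 = (-2, -2).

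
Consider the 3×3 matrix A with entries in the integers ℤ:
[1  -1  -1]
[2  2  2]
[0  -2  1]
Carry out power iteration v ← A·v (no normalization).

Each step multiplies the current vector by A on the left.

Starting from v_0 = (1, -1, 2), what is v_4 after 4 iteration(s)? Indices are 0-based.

v_0 = (1, -1, 2).
v_1 = A·v_0 = (0, 4, 4).
v_2 = A·v_1 = (-8, 16, -4).
v_3 = A·v_2 = (-20, 8, -36).
v_4 = A·v_3 = (8, -96, -52).

v_4 = (8, -96, -52)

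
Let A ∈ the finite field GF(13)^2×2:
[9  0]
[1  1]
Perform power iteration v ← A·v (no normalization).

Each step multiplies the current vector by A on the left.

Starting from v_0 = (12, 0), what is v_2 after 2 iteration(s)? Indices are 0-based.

v_0 = (12, 0).
v_1 = A·v_0 = (4, 12).
v_2 = A·v_1 = (10, 3).

v_2 = (10, 3)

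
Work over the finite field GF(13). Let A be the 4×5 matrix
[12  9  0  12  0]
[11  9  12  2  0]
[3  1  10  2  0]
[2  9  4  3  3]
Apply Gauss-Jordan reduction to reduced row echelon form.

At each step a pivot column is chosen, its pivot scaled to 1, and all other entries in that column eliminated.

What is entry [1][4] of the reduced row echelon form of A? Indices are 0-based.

pivot(0,0)=12: scale R0 → (1, 4, 0, 1, 0)
  clear (1,0): R1 −= (11)R0 → (0, 4, 12, 4, 0)
  clear (2,0): R2 −= (3)R0 → (0, 2, 10, 12, 0)
  clear (3,0): R3 −= (2)R0 → (0, 1, 4, 1, 3)
pivot(1,1)=4: scale R1 → (0, 1, 3, 1, 0)
  clear (0,1): R0 −= (4)R1 → (1, 0, 1, 10, 0)
  clear (2,1): R2 −= (2)R1 → (0, 0, 4, 10, 0)
  clear (3,1): R3 −= (1)R1 → (0, 0, 1, 0, 3)
pivot(2,2)=4: scale R2 → (0, 0, 1, 9, 0)
  clear (0,2): R0 −= (1)R2 → (1, 0, 0, 1, 0)
  clear (1,2): R1 −= (3)R2 → (0, 1, 0, 0, 0)
  clear (3,2): R3 −= (1)R2 → (0, 0, 0, 4, 3)
pivot(3,3)=4: scale R3 → (0, 0, 0, 1, 4)
  clear (0,3): R0 −= (1)R3 → (1, 0, 0, 0, 9)
  clear (2,3): R2 −= (9)R3 → (0, 0, 1, 0, 3)

M[1][4] = 0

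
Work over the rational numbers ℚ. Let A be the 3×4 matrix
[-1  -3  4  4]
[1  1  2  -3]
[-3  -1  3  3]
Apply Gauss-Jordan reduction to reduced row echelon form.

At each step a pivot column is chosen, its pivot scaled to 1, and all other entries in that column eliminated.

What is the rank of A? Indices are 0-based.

pivot(0,0)=-1: scale R0 → (1, 3, -4, -4)
  clear (1,0): R1 −= (1)R0 → (0, -2, 6, 1)
  clear (2,0): R2 −= (-3)R0 → (0, 8, -9, -9)
pivot(1,1)=-2: scale R1 → (0, 1, -3, -1/2)
  clear (0,1): R0 −= (3)R1 → (1, 0, 5, -5/2)
  clear (2,1): R2 −= (8)R1 → (0, 0, 15, -5)
pivot(2,2)=15: scale R2 → (0, 0, 1, -1/3)
  clear (0,2): R0 −= (5)R2 → (1, 0, 0, -5/6)
  clear (1,2): R1 −= (-3)R2 → (0, 1, 0, -3/2)

rank = 3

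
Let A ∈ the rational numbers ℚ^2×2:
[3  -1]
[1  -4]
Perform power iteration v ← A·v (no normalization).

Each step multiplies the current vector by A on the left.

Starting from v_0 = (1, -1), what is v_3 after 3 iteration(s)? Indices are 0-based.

v_3 = (37, 71)

v_0 = (1, -1).
v_1 = A·v_0 = (4, 5).
v_2 = A·v_1 = (7, -16).
v_3 = A·v_2 = (37, 71).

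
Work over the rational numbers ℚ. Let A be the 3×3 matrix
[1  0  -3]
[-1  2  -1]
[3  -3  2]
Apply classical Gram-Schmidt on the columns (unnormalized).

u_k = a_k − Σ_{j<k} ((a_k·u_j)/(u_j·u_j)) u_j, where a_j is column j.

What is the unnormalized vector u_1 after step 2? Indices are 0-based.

u_1 = (1, 1, 0)

Step 1: u_0 = a_0 = (1, -1, 3).
Step 2: u_1 = a_1 − (-1)·u_0 = (1, 1, 0).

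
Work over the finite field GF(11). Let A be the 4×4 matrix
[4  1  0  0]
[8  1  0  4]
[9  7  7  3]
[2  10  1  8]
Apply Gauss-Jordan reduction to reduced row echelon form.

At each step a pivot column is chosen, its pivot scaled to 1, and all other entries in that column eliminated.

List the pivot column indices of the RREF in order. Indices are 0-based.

pivot columns: 0, 1, 2, 3

step 1: normalize row 0 (÷4) = (1, 3, 0, 0)
  row 1: subtract 8×row0 = (0, 10, 0, 4)
  row 2: subtract 9×row0 = (0, 2, 7, 3)
  row 3: subtract 2×row0 = (0, 4, 1, 8)
step 2: normalize row 1 (÷10) = (0, 1, 0, 7)
  row 0: subtract 3×row1 = (1, 0, 0, 1)
  row 2: subtract 2×row1 = (0, 0, 7, 0)
  row 3: subtract 4×row1 = (0, 0, 1, 2)
step 3: normalize row 2 (÷7) = (0, 0, 1, 0)
  row 3: subtract 1×row2 = (0, 0, 0, 2)
step 4: normalize row 3 (÷2) = (0, 0, 0, 1)
  row 0: subtract 1×row3 = (1, 0, 0, 0)
  row 1: subtract 7×row3 = (0, 1, 0, 0)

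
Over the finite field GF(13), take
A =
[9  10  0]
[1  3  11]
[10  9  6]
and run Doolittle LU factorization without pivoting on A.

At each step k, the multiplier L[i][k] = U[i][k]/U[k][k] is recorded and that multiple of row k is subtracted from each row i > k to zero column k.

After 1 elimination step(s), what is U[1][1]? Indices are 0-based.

[col 0] pivot 9
  R1 -= 3*R0 → (0, 12, 11)  (L[1][0] := 3)
  R2 -= 4*R0 → (0, 8, 6)  (L[2][0] := 4)

U[1][1] = 12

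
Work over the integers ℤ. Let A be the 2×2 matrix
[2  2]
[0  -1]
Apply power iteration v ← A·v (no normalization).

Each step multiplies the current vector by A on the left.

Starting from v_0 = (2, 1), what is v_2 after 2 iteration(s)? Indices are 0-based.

v_0 = (2, 1).
v_1 = A·v_0 = (6, -1).
v_2 = A·v_1 = (10, 1).

v_2 = (10, 1)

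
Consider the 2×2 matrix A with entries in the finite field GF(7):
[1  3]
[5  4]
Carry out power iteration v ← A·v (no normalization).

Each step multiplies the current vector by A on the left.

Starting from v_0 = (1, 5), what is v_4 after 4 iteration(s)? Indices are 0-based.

v_0 = (1, 5).
v_1 = A·v_0 = (2, 4).
v_2 = A·v_1 = (0, 5).
v_3 = A·v_2 = (1, 6).
v_4 = A·v_3 = (5, 1).

v_4 = (5, 1)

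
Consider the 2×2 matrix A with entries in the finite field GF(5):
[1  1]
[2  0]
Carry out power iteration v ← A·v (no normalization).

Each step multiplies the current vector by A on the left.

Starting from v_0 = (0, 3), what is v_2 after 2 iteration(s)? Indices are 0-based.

v_0 = (0, 3).
v_1 = A·v_0 = (3, 0).
v_2 = A·v_1 = (3, 1).

v_2 = (3, 1)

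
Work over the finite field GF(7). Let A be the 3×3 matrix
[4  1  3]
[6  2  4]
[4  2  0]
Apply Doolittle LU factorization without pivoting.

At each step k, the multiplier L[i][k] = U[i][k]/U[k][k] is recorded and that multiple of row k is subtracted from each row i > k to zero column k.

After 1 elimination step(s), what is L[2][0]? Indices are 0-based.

[col 0] pivot 4
  R1 -= 5*R0 → (0, 4, 3)  (L[1][0] := 5)
  R2 -= 1*R0 → (0, 1, 4)  (L[2][0] := 1)

L[2][0] = 1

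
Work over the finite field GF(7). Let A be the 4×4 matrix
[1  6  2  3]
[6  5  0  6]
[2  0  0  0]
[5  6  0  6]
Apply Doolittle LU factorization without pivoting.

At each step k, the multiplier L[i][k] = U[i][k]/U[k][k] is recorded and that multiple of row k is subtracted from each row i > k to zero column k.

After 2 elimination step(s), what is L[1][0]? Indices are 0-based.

[col 0] pivot 1
  R1 -= 6*R0 → (0, 4, 2, 2)  (L[1][0] := 6)
  R2 -= 2*R0 → (0, 2, 3, 1)  (L[2][0] := 2)
  R3 -= 5*R0 → (0, 4, 4, 5)  (L[3][0] := 5)
[col 1] pivot 4
  R2 -= 4*R1 → (0, 0, 2, 0)  (L[2][1] := 4)
  R3 -= 1*R1 → (0, 0, 2, 3)  (L[3][1] := 1)

L[1][0] = 6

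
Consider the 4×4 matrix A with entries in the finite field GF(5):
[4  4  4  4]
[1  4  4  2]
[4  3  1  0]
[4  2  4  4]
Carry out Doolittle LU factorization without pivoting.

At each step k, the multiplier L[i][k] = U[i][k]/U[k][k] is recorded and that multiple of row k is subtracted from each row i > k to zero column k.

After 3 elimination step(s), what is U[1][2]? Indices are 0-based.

U[1][2] = 3

[col 0] pivot 4
  R1 -= 4*R0 → (0, 3, 3, 1)  (L[1][0] := 4)
  R2 -= 1*R0 → (0, 4, 2, 1)  (L[2][0] := 1)
  R3 -= 1*R0 → (0, 3, 0, 0)  (L[3][0] := 1)
[col 1] pivot 3
  R2 -= 3*R1 → (0, 0, 3, 3)  (L[2][1] := 3)
  R3 -= 1*R1 → (0, 0, 2, 4)  (L[3][1] := 1)
[col 2] pivot 3
  R3 -= 4*R2 → (0, 0, 0, 2)  (L[3][2] := 4)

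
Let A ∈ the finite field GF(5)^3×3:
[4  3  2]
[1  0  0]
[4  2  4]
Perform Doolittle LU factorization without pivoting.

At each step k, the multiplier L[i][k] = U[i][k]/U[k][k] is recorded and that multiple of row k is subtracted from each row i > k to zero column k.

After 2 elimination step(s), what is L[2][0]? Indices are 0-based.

[col 0] pivot 4
  R1 -= 4*R0 → (0, 3, 2)  (L[1][0] := 4)
  R2 -= 1*R0 → (0, 4, 2)  (L[2][0] := 1)
[col 1] pivot 3
  R2 -= 3*R1 → (0, 0, 1)  (L[2][1] := 3)

L[2][0] = 1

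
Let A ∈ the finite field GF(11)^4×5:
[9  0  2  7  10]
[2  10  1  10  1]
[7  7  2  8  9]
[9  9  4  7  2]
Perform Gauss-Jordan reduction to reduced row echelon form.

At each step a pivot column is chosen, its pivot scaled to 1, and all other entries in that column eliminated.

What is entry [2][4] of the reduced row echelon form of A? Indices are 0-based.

M[2][4] = 6

[1] R0 /= 9  ⇒  (1, 0, 10, 2, 6)
     R1 -= 2·R0  ⇒  (0, 10, 3, 6, 0)
     R2 -= 7·R0  ⇒  (0, 7, 9, 5, 0)
     R3 -= 9·R0  ⇒  (0, 9, 2, 0, 3)
[2] R1 /= 10  ⇒  (0, 1, 8, 5, 0)
     R2 -= 7·R1  ⇒  (0, 0, 8, 3, 0)
     R3 -= 9·R1  ⇒  (0, 0, 7, 10, 3)
[3] R2 /= 8  ⇒  (0, 0, 1, 10, 0)
     R0 -= 10·R2  ⇒  (1, 0, 0, 1, 6)
     R1 -= 8·R2  ⇒  (0, 1, 0, 2, 0)
     R3 -= 7·R2  ⇒  (0, 0, 0, 6, 3)
[4] R3 /= 6  ⇒  (0, 0, 0, 1, 6)
     R0 -= 1·R3  ⇒  (1, 0, 0, 0, 0)
     R1 -= 2·R3  ⇒  (0, 1, 0, 0, 10)
     R2 -= 10·R3  ⇒  (0, 0, 1, 0, 6)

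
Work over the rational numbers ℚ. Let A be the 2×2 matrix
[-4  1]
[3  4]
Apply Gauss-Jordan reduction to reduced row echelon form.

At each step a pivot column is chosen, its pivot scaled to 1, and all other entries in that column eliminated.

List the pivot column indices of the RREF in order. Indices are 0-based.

[1] R0 /= -4  ⇒  (1, -1/4)
     R1 -= 3·R0  ⇒  (0, 19/4)
[2] R1 /= 19/4  ⇒  (0, 1)
     R0 -= -1/4·R1  ⇒  (1, 0)

pivot columns: 0, 1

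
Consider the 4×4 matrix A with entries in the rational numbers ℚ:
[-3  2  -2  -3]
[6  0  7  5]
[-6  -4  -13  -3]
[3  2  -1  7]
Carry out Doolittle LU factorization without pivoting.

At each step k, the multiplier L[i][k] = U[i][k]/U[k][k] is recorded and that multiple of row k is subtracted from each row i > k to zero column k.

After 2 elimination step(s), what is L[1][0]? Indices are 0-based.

L[1][0] = -2

[col 0] pivot -3
  R1 -= -2*R0 → (0, 4, 3, -1)  (L[1][0] := -2)
  R2 -= 2*R0 → (0, -8, -9, 3)  (L[2][0] := 2)
  R3 -= -1*R0 → (0, 4, -3, 4)  (L[3][0] := -1)
[col 1] pivot 4
  R2 -= -2*R1 → (0, 0, -3, 1)  (L[2][1] := -2)
  R3 -= 1*R1 → (0, 0, -6, 5)  (L[3][1] := 1)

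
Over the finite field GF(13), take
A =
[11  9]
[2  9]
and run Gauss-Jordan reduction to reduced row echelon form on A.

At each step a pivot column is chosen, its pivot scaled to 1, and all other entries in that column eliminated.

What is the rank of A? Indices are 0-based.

rank = 2

[1] R0 /= 11  ⇒  (1, 2)
     R1 -= 2·R0  ⇒  (0, 5)
[2] R1 /= 5  ⇒  (0, 1)
     R0 -= 2·R1  ⇒  (1, 0)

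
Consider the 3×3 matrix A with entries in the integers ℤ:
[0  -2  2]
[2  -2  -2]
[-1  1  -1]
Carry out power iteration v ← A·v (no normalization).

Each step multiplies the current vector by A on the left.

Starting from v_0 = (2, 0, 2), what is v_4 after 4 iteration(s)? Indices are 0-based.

v_0 = (2, 0, 2).
v_1 = A·v_0 = (4, 0, -4).
v_2 = A·v_1 = (-8, 16, 0).
v_3 = A·v_2 = (-32, -48, 24).
v_4 = A·v_3 = (144, -16, -40).

v_4 = (144, -16, -40)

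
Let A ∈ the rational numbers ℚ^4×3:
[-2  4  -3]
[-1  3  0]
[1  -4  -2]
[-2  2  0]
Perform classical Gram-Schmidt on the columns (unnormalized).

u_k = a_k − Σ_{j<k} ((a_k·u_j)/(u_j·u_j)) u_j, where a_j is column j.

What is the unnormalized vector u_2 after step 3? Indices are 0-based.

Step 1: u_0 = a_0 = (-2, -1, 1, -2).
Step 2: u_1 = a_1 − (-19/10)·u_0 = (1/5, 11/10, -21/10, -9/5).
Step 3: u_2 = a_2 − (2/5)·u_0 − (36/89)·u_1 = (-203/89, -4/89, -138/89, 136/89).

u_2 = (-203/89, -4/89, -138/89, 136/89)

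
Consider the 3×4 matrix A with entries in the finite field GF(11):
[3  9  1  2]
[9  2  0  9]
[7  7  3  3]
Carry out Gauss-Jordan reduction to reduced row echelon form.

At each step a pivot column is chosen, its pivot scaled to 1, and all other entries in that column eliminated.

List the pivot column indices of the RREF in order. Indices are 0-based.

pivot columns: 0, 1, 3

step 1: normalize row 0 (÷3) = (1, 3, 4, 8)
  row 1: subtract 9×row0 = (0, 8, 8, 3)
  row 2: subtract 7×row0 = (0, 8, 8, 2)
step 2: normalize row 1 (÷8) = (0, 1, 1, 10)
  row 0: subtract 3×row1 = (1, 0, 1, 0)
  row 2: subtract 8×row1 = (0, 0, 0, 10)
skip col 2 (zero from row 2)
step 3: normalize row 2 (÷10) = (0, 0, 0, 1)
  row 1: subtract 10×row2 = (0, 1, 1, 0)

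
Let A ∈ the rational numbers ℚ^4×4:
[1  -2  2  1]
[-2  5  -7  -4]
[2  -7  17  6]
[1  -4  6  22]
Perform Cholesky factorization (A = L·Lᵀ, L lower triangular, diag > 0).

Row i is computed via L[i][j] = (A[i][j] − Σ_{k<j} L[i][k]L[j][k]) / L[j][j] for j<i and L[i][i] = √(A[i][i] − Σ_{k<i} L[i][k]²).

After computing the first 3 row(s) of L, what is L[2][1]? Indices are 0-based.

Step 1: L[0][0] = √(1) = 1.
  L[1][0] = (-2) / L[0][0] = -2.
Step 2: L[1][1] = √(1) = 1.
  L[2][0] = (2) / L[0][0] = 2.
  L[2][1] = (-3) / L[1][1] = -3.
Step 3: L[2][2] = √(4) = 2.

L[2][1] = -3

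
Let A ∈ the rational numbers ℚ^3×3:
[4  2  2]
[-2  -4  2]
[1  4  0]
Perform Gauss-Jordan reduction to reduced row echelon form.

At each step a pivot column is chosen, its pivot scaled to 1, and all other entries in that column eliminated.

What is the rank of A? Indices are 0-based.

pivot(0,0)=4: scale R0 → (1, 1/2, 1/2)
  clear (1,0): R1 −= (-2)R0 → (0, -3, 3)
  clear (2,0): R2 −= (1)R0 → (0, 7/2, -1/2)
pivot(1,1)=-3: scale R1 → (0, 1, -1)
  clear (0,1): R0 −= (1/2)R1 → (1, 0, 1)
  clear (2,1): R2 −= (7/2)R1 → (0, 0, 3)
pivot(2,2)=3: scale R2 → (0, 0, 1)
  clear (0,2): R0 −= (1)R2 → (1, 0, 0)
  clear (1,2): R1 −= (-1)R2 → (0, 1, 0)

rank = 3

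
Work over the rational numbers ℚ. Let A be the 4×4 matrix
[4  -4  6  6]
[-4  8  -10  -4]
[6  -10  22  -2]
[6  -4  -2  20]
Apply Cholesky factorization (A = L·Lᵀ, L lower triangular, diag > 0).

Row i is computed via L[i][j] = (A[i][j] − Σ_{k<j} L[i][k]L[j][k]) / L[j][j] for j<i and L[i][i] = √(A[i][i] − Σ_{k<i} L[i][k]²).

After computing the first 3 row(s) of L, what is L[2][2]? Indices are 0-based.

L[2][2] = 3

Step 1: L[0][0] = √(4) = 2.
  L[1][0] = (-4) / L[0][0] = -2.
Step 2: L[1][1] = √(4) = 2.
  L[2][0] = (6) / L[0][0] = 3.
  L[2][1] = (-4) / L[1][1] = -2.
Step 3: L[2][2] = √(9) = 3.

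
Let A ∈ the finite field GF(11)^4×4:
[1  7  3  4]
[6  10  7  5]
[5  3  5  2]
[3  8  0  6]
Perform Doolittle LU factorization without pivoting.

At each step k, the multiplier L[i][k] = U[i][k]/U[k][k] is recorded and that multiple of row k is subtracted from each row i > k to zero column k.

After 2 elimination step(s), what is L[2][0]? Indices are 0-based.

[col 0] pivot 1
  R1 -= 6*R0 → (0, 1, 0, 3)  (L[1][0] := 6)
  R2 -= 5*R0 → (0, 1, 1, 4)  (L[2][0] := 5)
  R3 -= 3*R0 → (0, 9, 2, 5)  (L[3][0] := 3)
[col 1] pivot 1
  R2 -= 1*R1 → (0, 0, 1, 1)  (L[2][1] := 1)
  R3 -= 9*R1 → (0, 0, 2, 0)  (L[3][1] := 9)

L[2][0] = 5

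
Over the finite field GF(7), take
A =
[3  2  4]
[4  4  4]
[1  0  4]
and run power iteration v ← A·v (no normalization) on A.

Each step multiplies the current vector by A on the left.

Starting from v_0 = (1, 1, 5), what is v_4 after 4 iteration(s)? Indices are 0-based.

v_4 = (4, 1, 0)

v_0 = (1, 1, 5).
v_1 = A·v_0 = (4, 0, 0).
v_2 = A·v_1 = (5, 2, 4).
v_3 = A·v_2 = (0, 2, 0).
v_4 = A·v_3 = (4, 1, 0).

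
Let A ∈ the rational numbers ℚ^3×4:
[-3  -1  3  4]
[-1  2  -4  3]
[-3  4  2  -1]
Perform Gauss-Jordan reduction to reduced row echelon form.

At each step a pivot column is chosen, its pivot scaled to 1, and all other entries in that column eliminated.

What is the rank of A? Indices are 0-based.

pivot(0,0)=-3: scale R0 → (1, 1/3, -1, -4/3)
  clear (1,0): R1 −= (-1)R0 → (0, 7/3, -5, 5/3)
  clear (2,0): R2 −= (-3)R0 → (0, 5, -1, -5)
pivot(1,1)=7/3: scale R1 → (0, 1, -15/7, 5/7)
  clear (0,1): R0 −= (1/3)R1 → (1, 0, -2/7, -11/7)
  clear (2,1): R2 −= (5)R1 → (0, 0, 68/7, -60/7)
pivot(2,2)=68/7: scale R2 → (0, 0, 1, -15/17)
  clear (0,2): R0 −= (-2/7)R2 → (1, 0, 0, -31/17)
  clear (1,2): R1 −= (-15/7)R2 → (0, 1, 0, -20/17)

rank = 3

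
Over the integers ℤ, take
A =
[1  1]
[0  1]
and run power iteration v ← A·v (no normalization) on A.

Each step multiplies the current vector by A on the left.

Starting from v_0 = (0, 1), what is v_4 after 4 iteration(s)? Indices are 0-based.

v_0 = (0, 1).
v_1 = A·v_0 = (1, 1).
v_2 = A·v_1 = (2, 1).
v_3 = A·v_2 = (3, 1).
v_4 = A·v_3 = (4, 1).

v_4 = (4, 1)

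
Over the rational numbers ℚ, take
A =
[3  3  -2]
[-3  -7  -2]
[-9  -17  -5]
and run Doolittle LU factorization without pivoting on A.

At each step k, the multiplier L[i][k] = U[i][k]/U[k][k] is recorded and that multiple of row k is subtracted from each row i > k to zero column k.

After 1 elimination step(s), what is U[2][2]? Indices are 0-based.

[col 0] pivot 3
  R1 -= -1*R0 → (0, -4, -4)  (L[1][0] := -1)
  R2 -= -3*R0 → (0, -8, -11)  (L[2][0] := -3)

U[2][2] = -11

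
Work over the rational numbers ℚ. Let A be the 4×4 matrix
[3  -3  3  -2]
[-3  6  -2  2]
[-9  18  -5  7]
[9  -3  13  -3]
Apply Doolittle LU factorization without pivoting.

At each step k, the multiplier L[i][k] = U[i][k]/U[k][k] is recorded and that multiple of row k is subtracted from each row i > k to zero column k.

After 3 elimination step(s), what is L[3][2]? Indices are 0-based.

L[3][2] = 2

Step 1: pivot at (0,0) is 3.
  row1 ← row1 − (-1)·row0  ⇒  L[1][0]=-1, U row1=(0, 3, 1, 0)
  row2 ← row2 − (-3)·row0  ⇒  L[2][0]=-3, U row2=(0, 9, 4, 1)
  row3 ← row3 − (3)·row0  ⇒  L[3][0]=3, U row3=(0, 6, 4, 3)
Step 2: pivot at (1,1) is 3.
  row2 ← row2 − (3)·row1  ⇒  L[2][1]=3, U row2=(0, 0, 1, 1)
  row3 ← row3 − (2)·row1  ⇒  L[3][1]=2, U row3=(0, 0, 2, 3)
Step 3: pivot at (2,2) is 1.
  row3 ← row3 − (2)·row2  ⇒  L[3][2]=2, U row3=(0, 0, 0, 1)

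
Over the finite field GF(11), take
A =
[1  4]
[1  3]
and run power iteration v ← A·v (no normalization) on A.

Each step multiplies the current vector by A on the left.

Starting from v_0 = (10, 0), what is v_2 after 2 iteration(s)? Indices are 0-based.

v_2 = (6, 7)

v_0 = (10, 0).
v_1 = A·v_0 = (10, 10).
v_2 = A·v_1 = (6, 7).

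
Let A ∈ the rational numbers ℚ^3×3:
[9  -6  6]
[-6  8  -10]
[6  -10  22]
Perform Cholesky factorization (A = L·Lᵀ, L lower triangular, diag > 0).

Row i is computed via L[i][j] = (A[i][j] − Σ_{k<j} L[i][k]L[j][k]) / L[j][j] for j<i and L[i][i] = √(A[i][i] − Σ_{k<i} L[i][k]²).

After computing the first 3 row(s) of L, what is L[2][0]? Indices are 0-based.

Step 1: L[0][0] = √(9) = 3.
  L[1][0] = (-6) / L[0][0] = -2.
Step 2: L[1][1] = √(4) = 2.
  L[2][0] = (6) / L[0][0] = 2.
  L[2][1] = (-6) / L[1][1] = -3.
Step 3: L[2][2] = √(9) = 3.

L[2][0] = 2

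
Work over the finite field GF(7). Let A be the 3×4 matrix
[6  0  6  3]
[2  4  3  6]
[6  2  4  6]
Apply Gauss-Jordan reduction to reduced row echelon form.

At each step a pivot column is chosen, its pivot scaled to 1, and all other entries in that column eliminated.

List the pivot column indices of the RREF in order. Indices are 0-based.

pivot columns: 0, 1, 2

[1] R0 /= 6  ⇒  (1, 0, 1, 4)
     R1 -= 2·R0  ⇒  (0, 4, 1, 5)
     R2 -= 6·R0  ⇒  (0, 2, 5, 3)
[2] R1 /= 4  ⇒  (0, 1, 2, 3)
     R2 -= 2·R1  ⇒  (0, 0, 1, 4)
[3] R2 /= 1  ⇒  (0, 0, 1, 4)
     R0 -= 1·R2  ⇒  (1, 0, 0, 0)
     R1 -= 2·R2  ⇒  (0, 1, 0, 2)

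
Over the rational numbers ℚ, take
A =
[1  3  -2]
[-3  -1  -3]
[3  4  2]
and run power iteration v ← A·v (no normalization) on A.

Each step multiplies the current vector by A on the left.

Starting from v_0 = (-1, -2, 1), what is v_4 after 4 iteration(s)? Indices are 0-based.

v_0 = (-1, -2, 1).
v_1 = A·v_0 = (-9, 2, -9).
v_2 = A·v_1 = (15, 52, -37).
v_3 = A·v_2 = (245, 14, 179).
v_4 = A·v_3 = (-71, -1286, 1149).

v_4 = (-71, -1286, 1149)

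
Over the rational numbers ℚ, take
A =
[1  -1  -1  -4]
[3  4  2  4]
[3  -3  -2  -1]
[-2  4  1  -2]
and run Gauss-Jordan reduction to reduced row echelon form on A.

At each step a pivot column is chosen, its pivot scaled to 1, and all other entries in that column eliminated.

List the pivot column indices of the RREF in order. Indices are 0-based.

pivot columns: 0, 1, 2, 3

pivot(0,0)=1: scale R0 → (1, -1, -1, -4)
  clear (1,0): R1 −= (3)R0 → (0, 7, 5, 16)
  clear (2,0): R2 −= (3)R0 → (0, 0, 1, 11)
  clear (3,0): R3 −= (-2)R0 → (0, 2, -1, -10)
pivot(1,1)=7: scale R1 → (0, 1, 5/7, 16/7)
  clear (0,1): R0 −= (-1)R1 → (1, 0, -2/7, -12/7)
  clear (3,1): R3 −= (2)R1 → (0, 0, -17/7, -102/7)
pivot(2,2)=1: scale R2 → (0, 0, 1, 11)
  clear (0,2): R0 −= (-2/7)R2 → (1, 0, 0, 10/7)
  clear (1,2): R1 −= (5/7)R2 → (0, 1, 0, -39/7)
  clear (3,2): R3 −= (-17/7)R2 → (0, 0, 0, 85/7)
pivot(3,3)=85/7: scale R3 → (0, 0, 0, 1)
  clear (0,3): R0 −= (10/7)R3 → (1, 0, 0, 0)
  clear (1,3): R1 −= (-39/7)R3 → (0, 1, 0, 0)
  clear (2,3): R2 −= (11)R3 → (0, 0, 1, 0)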